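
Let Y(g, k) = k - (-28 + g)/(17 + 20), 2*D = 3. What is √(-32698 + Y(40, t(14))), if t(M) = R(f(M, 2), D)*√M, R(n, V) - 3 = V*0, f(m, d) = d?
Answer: √(-44764006 + 4107*√14)/37 ≈ 180.8*I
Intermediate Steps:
D = 3/2 (D = (½)*3 = 3/2 ≈ 1.5000)
R(n, V) = 3 (R(n, V) = 3 + V*0 = 3 + 0 = 3)
t(M) = 3*√M
Y(g, k) = 28/37 + k - g/37 (Y(g, k) = k - (-28 + g)/37 = k - (-28/37 + g/37) = k + (28/37 - g/37) = 28/37 + k - g/37)
√(-32698 + Y(40, t(14))) = √(-32698 + (28/37 + 3*√14 - 1/37*40)) = √(-32698 + (28/37 + 3*√14 - 40/37)) = √(-32698 + (-12/37 + 3*√14)) = √(-1209838/37 + 3*√14)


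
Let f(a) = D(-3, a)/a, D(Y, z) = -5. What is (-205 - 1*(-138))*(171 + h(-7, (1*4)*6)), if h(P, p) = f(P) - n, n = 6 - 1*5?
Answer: -80065/7 ≈ -11438.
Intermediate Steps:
f(a) = -5/a
n = 1 (n = 6 - 5 = 1)
h(P, p) = -1 - 5/P (h(P, p) = -5/P - 1*1 = -5/P - 1 = -1 - 5/P)
(-205 - 1*(-138))*(171 + h(-7, (1*4)*6)) = (-205 - 1*(-138))*(171 + (-5 - 1*(-7))/(-7)) = (-205 + 138)*(171 - (-5 + 7)/7) = -67*(171 - 1/7*2) = -67*(171 - 2/7) = -67*1195/7 = -80065/7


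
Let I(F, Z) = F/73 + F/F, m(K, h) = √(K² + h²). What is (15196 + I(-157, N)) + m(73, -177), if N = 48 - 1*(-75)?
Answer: 1109224/73 + √36658 ≈ 15386.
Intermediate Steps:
N = 123 (N = 48 + 75 = 123)
I(F, Z) = 1 + F/73 (I(F, Z) = F*(1/73) + 1 = F/73 + 1 = 1 + F/73)
(15196 + I(-157, N)) + m(73, -177) = (15196 + (1 + (1/73)*(-157))) + √(73² + (-177)²) = (15196 + (1 - 157/73)) + √(5329 + 31329) = (15196 - 84/73) + √36658 = 1109224/73 + √36658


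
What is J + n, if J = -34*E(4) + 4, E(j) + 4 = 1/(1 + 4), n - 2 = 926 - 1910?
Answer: -4244/5 ≈ -848.80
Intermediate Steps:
n = -982 (n = 2 + (926 - 1910) = 2 - 984 = -982)
E(j) = -19/5 (E(j) = -4 + 1/(1 + 4) = -4 + 1/5 = -19/5)
J = 666/5 (J = -34*(-19/5) + 4 = 646/5 + 4 = 666/5 ≈ 133.20)
J + n = 666/5 - 982 = -4244/5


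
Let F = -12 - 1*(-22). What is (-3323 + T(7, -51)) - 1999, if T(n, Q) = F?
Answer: -5312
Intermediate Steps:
F = 10 (F = -12 + 22 = 10)
T(n, Q) = 10
(-3323 + T(7, -51)) - 1999 = (-3323 + 10) - 1999 = -3313 - 1999 = -5312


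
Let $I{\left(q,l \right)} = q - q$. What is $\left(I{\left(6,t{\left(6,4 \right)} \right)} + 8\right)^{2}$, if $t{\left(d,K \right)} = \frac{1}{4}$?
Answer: $64$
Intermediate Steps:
$t{\left(d,K \right)} = \frac{1}{4}$
$I{\left(q,l \right)} = 0$
$\left(I{\left(6,t{\left(6,4 \right)} \right)} + 8\right)^{2} = \left(0 + 8\right)^{2} = 8^{2} = 64$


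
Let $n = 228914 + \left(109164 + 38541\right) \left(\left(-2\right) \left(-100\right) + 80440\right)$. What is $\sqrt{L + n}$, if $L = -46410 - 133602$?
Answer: $\sqrt{11910980102} \approx 1.0914 \cdot 10^{5}$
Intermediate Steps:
$n = 11911160114$ ($n = 228914 + 147705 \left(200 + 80440\right) = 228914 + 147705 \cdot 80640 = 228914 + 11910931200 = 11911160114$)
$L = -180012$
$\sqrt{L + n} = \sqrt{-180012 + 11911160114} = \sqrt{11910980102}$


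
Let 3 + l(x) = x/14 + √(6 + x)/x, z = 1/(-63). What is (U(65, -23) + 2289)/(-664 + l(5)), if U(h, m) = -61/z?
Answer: -20030484600/2177620069 - 6009360*√11/2177620069 ≈ -9.2075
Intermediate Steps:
z = -1/63 ≈ -0.015873
U(h, m) = 3843 (U(h, m) = -61/(-1/63) = -61*(-63) = 3843)
l(x) = -3 + x/14 + √(6 + x)/x (l(x) = -3 + (x/14 + √(6 + x)/x) = -3 + x/14 + √(6 + x)/x)
(U(65, -23) + 2289)/(-664 + l(5)) = (3843 + 2289)/(-664 + (-3 + (1/14)*5 + √(6 + 5)/5)) = 6132/(-664 + (-3 + 5/14 + √11/5)) = 6132/(-664 + (-37/14 + √11/5)) = 6132/(-9333/14 + √11/5)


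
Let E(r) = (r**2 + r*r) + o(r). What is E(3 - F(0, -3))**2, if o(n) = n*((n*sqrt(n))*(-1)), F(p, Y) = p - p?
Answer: 567 - 324*sqrt(3) ≈ 5.8155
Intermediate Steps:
F(p, Y) = 0
o(n) = -n**(5/2) (o(n) = n*(n**(3/2)*(-1)) = n*(-n**(3/2)) = -n**(5/2))
E(r) = -r**(5/2) + 2*r**2 (E(r) = (r**2 + r*r) - r**(5/2) = (r**2 + r**2) - r**(5/2) = 2*r**2 - r**(5/2) = -r**(5/2) + 2*r**2)
E(3 - F(0, -3))**2 = (-(3 - 1*0)**(5/2) + 2*(3 - 1*0)**2)**2 = (-(3 + 0)**(5/2) + 2*(3 + 0)**2)**2 = (-3**(5/2) + 2*3**2)**2 = (-9*sqrt(3) + 2*9)**2 = (-9*sqrt(3) + 18)**2 = (18 - 9*sqrt(3))**2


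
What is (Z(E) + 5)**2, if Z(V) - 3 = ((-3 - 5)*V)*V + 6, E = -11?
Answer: 910116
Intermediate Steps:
Z(V) = 9 - 8*V**2 (Z(V) = 3 + (((-3 - 5)*V)*V + 6) = 3 + ((-8*V)*V + 6) = 3 + (-8*V**2 + 6) = 3 + (6 - 8*V**2) = 9 - 8*V**2)
(Z(E) + 5)**2 = ((9 - 8*(-11)**2) + 5)**2 = ((9 - 8*121) + 5)**2 = ((9 - 968) + 5)**2 = (-959 + 5)**2 = (-954)**2 = 910116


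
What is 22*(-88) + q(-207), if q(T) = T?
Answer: -2143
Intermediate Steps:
22*(-88) + q(-207) = 22*(-88) - 207 = -1936 - 207 = -2143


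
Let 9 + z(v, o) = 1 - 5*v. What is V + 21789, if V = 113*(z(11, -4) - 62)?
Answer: 7664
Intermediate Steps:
z(v, o) = -8 - 5*v (z(v, o) = -9 + (1 - 5*v) = -8 - 5*v)
V = -14125 (V = 113*((-8 - 5*11) - 62) = 113*((-8 - 55) - 62) = 113*(-63 - 62) = 113*(-125) = -14125)
V + 21789 = -14125 + 21789 = 7664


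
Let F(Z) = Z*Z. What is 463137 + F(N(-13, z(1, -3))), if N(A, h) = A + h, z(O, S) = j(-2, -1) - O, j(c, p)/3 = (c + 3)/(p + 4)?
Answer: 463306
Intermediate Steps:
j(c, p) = 3*(3 + c)/(4 + p) (j(c, p) = 3*((c + 3)/(p + 4)) = 3*((3 + c)/(4 + p)) = 3*(3 + c)/(4 + p))
z(O, S) = 1 - O (z(O, S) = 3*(3 - 2)/(4 - 1) - O = 3*1/3 - O = 3*(⅓)*1 - O = 1 - O)
F(Z) = Z²
463137 + F(N(-13, z(1, -3))) = 463137 + (-13 + (1 - 1*1))² = 463137 + (-13 + (1 - 1))² = 463137 + (-13 + 0)² = 463137 + (-13)² = 463137 + 169 = 463306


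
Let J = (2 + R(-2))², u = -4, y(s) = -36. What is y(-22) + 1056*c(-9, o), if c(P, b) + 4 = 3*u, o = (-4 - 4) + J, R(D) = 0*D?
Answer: -16932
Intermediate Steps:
R(D) = 0
J = 4 (J = (2 + 0)² = 2² = 4)
o = -4 (o = (-4 - 4) + 4 = -8 + 4 = -4)
c(P, b) = -16 (c(P, b) = -4 + 3*(-4) = -4 - 12 = -16)
y(-22) + 1056*c(-9, o) = -36 + 1056*(-16) = -36 - 16896 = -16932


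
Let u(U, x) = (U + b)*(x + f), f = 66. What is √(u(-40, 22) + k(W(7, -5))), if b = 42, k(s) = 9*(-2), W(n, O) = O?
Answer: √158 ≈ 12.570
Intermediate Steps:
k(s) = -18
u(U, x) = (42 + U)*(66 + x) (u(U, x) = (U + 42)*(x + 66) = (42 + U)*(66 + x))
√(u(-40, 22) + k(W(7, -5))) = √((2772 + 42*22 + 66*(-40) - 40*22) - 18) = √((2772 + 924 - 2640 - 880) - 18) = √(176 - 18) = √158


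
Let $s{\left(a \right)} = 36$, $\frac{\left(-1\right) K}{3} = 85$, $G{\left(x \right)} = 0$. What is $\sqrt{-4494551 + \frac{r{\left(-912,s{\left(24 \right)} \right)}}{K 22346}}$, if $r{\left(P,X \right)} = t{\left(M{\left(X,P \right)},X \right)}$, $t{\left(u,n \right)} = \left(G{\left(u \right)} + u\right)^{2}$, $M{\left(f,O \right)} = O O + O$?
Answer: $\frac{i \sqrt{4163074154215833095}}{949705} \approx 2148.4 i$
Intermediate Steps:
$M{\left(f,O \right)} = O + O^{2}$ ($M{\left(f,O \right)} = O^{2} + O = O + O^{2}$)
$K = -255$ ($K = \left(-3\right) 85 = -255$)
$t{\left(u,n \right)} = u^{2}$ ($t{\left(u,n \right)} = \left(0 + u\right)^{2} = u^{2}$)
$r{\left(P,X \right)} = P^{2} \left(1 + P\right)^{2}$ ($r{\left(P,X \right)} = \left(P \left(1 + P\right)\right)^{2} = P^{2} \left(1 + P\right)^{2}$)
$\sqrt{-4494551 + \frac{r{\left(-912,s{\left(24 \right)} \right)}}{K 22346}} = \sqrt{-4494551 + \frac{\left(-912\right)^{2} \left(1 - 912\right)^{2}}{\left(-255\right) 22346}} = \sqrt{-4494551 + \frac{831744 \left(-911\right)^{2}}{-5698230}} = \sqrt{-4494551 + 831744 \cdot 829921 \left(- \frac{1}{5698230}\right)} = \sqrt{-4494551 + 690281812224 \left(- \frac{1}{5698230}\right)} = \sqrt{-4494551 - \frac{115046968704}{949705}} = \sqrt{- \frac{4383544526159}{949705}} = \frac{i \sqrt{4163074154215833095}}{949705}$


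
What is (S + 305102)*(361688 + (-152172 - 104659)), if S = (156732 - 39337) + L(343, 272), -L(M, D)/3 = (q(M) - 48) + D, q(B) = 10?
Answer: 44228158315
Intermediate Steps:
L(M, D) = 114 - 3*D (L(M, D) = -3*((10 - 48) + D) = -3*(-38 + D) = 114 - 3*D)
S = 116693 (S = (156732 - 39337) + (114 - 3*272) = 117395 + (114 - 816) = 117395 - 702 = 116693)
(S + 305102)*(361688 + (-152172 - 104659)) = (116693 + 305102)*(361688 + (-152172 - 104659)) = 421795*(361688 - 256831) = 421795*104857 = 44228158315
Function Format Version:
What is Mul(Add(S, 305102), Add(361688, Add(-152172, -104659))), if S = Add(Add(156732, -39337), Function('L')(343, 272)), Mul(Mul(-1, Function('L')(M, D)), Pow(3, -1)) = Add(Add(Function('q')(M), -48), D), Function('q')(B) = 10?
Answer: 44228158315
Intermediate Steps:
Function('L')(M, D) = Add(114, Mul(-3, D)) (Function('L')(M, D) = Mul(-3, Add(Add(10, -48), D)) = Mul(-3, Add(-38, D)) = Add(114, Mul(-3, D)))
S = 116693 (S = Add(Add(156732, -39337), Add(114, Mul(-3, 272))) = Add(117395, Add(114, -816)) = Add(117395, -702) = 116693)
Mul(Add(S, 305102), Add(361688, Add(-152172, -104659))) = Mul(Add(116693, 305102), Add(361688, Add(-152172, -104659))) = Mul(421795, Add(361688, -256831)) = Mul(421795, 104857) = 44228158315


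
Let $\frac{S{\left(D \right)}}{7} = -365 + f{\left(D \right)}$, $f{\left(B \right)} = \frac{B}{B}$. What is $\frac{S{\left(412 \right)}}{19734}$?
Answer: $- \frac{98}{759} \approx -0.12912$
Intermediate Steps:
$f{\left(B \right)} = 1$
$S{\left(D \right)} = -2548$ ($S{\left(D \right)} = 7 \left(-365 + 1\right) = 7 \left(-364\right) = -2548$)
$\frac{S{\left(412 \right)}}{19734} = - \frac{2548}{19734} = \left(-2548\right) \frac{1}{19734} = - \frac{98}{759}$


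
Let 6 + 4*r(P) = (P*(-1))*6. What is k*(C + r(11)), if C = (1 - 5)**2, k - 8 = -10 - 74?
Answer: 152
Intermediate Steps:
r(P) = -3/2 - 3*P/2 (r(P) = -3/2 + ((P*(-1))*6)/4 = -3/2 + (-P*6)/4 = -3/2 + (-6*P)/4 = -3/2 - 3*P/2)
k = -76 (k = 8 + (-10 - 74) = 8 - 84 = -76)
C = 16 (C = (-4)**2 = 16)
k*(C + r(11)) = -76*(16 + (-3/2 - 3/2*11)) = -76*(16 + (-3/2 - 33/2)) = -76*(16 - 18) = -76*(-2) = 152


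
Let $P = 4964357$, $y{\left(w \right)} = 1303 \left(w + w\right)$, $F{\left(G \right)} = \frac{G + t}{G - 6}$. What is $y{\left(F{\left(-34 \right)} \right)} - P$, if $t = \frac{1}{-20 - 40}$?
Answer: $- \frac{5954568977}{1200} \approx -4.9621 \cdot 10^{6}$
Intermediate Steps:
$t = - \frac{1}{60}$ ($t = \frac{1}{-60} = - \frac{1}{60} \approx -0.016667$)
$F{\left(G \right)} = \frac{- \frac{1}{60} + G}{-6 + G}$ ($F{\left(G \right)} = \frac{G - \frac{1}{60}}{G - 6} = \frac{- \frac{1}{60} + G}{-6 + G}$)
$y{\left(w \right)} = 2606 w$ ($y{\left(w \right)} = 1303 \cdot 2 w = 2606 w$)
$y{\left(F{\left(-34 \right)} \right)} - P = 2606 \frac{- \frac{1}{60} - 34}{-6 - 34} - 4964357 = 2606 \frac{1}{-40} \left(- \frac{2041}{60}\right) - 4964357 = 2606 \left(\left(- \frac{1}{40}\right) \left(- \frac{2041}{60}\right)\right) - 4964357 = 2606 \cdot \frac{2041}{2400} - 4964357 = \frac{2659423}{1200} - 4964357 = - \frac{5954568977}{1200}$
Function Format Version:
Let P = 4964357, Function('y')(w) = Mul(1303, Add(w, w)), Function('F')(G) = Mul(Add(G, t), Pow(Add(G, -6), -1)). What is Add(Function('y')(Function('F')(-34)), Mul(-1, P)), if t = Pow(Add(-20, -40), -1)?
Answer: Rational(-5954568977, 1200) ≈ -4.9621e+6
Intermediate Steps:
t = Rational(-1, 60) (t = Pow(-60, -1) = Rational(-1, 60) ≈ -0.016667)
Function('F')(G) = Mul(Pow(Add(-6, G), -1), Add(Rational(-1, 60), G)) (Function('F')(G) = Mul(Add(G, Rational(-1, 60)), Pow(Add(G, -6), -1)) = Mul(Add(Rational(-1, 60), G), Pow(Add(-6, G), -1)) = Mul(Pow(Add(-6, G), -1), Add(Rational(-1, 60), G)))
Function('y')(w) = Mul(2606, w) (Function('y')(w) = Mul(1303, Mul(2, w)) = Mul(2606, w))
Add(Function('y')(Function('F')(-34)), Mul(-1, P)) = Add(Mul(2606, Mul(Pow(Add(-6, -34), -1), Add(Rational(-1, 60), -34))), Mul(-1, 4964357)) = Add(Mul(2606, Mul(Pow(-40, -1), Rational(-2041, 60))), -4964357) = Add(Mul(2606, Mul(Rational(-1, 40), Rational(-2041, 60))), -4964357) = Add(Mul(2606, Rational(2041, 2400)), -4964357) = Add(Rational(2659423, 1200), -4964357) = Rational(-5954568977, 1200)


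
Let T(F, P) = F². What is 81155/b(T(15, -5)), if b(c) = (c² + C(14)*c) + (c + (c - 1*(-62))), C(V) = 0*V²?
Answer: 81155/51137 ≈ 1.5870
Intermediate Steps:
C(V) = 0
b(c) = 62 + c² + 2*c (b(c) = (c² + 0*c) + (c + (c - 1*(-62))) = (c² + 0) + (c + (c + 62)) = c² + (c + (62 + c)) = c² + (62 + 2*c) = 62 + c² + 2*c)
81155/b(T(15, -5)) = 81155/(62 + (15²)² + 2*15²) = 81155/(62 + 225² + 2*225) = 81155/(62 + 50625 + 450) = 81155/51137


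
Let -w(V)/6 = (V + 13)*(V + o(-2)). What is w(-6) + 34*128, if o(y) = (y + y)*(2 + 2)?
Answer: 5276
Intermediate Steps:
o(y) = 8*y (o(y) = (2*y)*4 = 8*y)
w(V) = -6*(-16 + V)*(13 + V) (w(V) = -6*(V + 13)*(V + 8*(-2)) = -6*(13 + V)*(V - 16) = -6*(13 + V)*(-16 + V) = -6*(-16 + V)*(13 + V))
w(-6) + 34*128 = (1248 - 6*(-6)**2 + 18*(-6)) + 34*128 = (1248 - 6*36 - 108) + 4352 = (1248 - 216 - 108) + 4352 = 924 + 4352 = 5276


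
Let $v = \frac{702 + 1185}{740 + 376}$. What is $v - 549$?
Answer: $- \frac{203599}{372} \approx -547.31$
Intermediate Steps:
$v = \frac{629}{372}$ ($v = \frac{1887}{1116} = 1887 \cdot \frac{1}{1116} = \frac{629}{372} \approx 1.6909$)
$v - 549 = \frac{629}{372} - 549 = - \frac{203599}{372}$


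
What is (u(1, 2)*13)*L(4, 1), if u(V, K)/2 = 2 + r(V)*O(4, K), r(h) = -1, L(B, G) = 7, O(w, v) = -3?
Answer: 910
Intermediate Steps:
u(V, K) = 10 (u(V, K) = 2*(2 - 1*(-3)) = 2*(2 + 3) = 2*5 = 10)
(u(1, 2)*13)*L(4, 1) = (10*13)*7 = 130*7 = 910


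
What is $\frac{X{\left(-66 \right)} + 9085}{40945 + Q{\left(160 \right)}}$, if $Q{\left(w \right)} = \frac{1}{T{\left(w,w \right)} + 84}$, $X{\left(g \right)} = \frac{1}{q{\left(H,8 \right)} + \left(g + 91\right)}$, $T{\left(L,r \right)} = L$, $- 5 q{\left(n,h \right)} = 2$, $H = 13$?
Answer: $\frac{272660240}{1228841463} \approx 0.22188$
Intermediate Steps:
$q{\left(n,h \right)} = - \frac{2}{5}$ ($q{\left(n,h \right)} = \left(- \frac{1}{5}\right) 2 = - \frac{2}{5}$)
$X{\left(g \right)} = \frac{1}{\frac{453}{5} + g}$ ($X{\left(g \right)} = \frac{1}{- \frac{2}{5} + \left(g + 91\right)} = \frac{1}{- \frac{2}{5} + \left(91 + g\right)} = \frac{1}{\frac{453}{5} + g}$)
$Q{\left(w \right)} = \frac{1}{84 + w}$ ($Q{\left(w \right)} = \frac{1}{w + 84} = \frac{1}{84 + w}$)
$\frac{X{\left(-66 \right)} + 9085}{40945 + Q{\left(160 \right)}} = \frac{\frac{5}{453 + 5 \left(-66\right)} + 9085}{40945 + \frac{1}{84 + 160}} = \frac{\frac{5}{453 - 330} + 9085}{40945 + \frac{1}{244}} = \frac{\frac{5}{123} + 9085}{40945 + \frac{1}{244}} = \frac{5 \cdot \frac{1}{123} + 9085}{\frac{9990581}{244}} = \left(\frac{5}{123} + 9085\right) \frac{244}{9990581} = \frac{1117460}{123} \cdot \frac{244}{9990581} = \frac{272660240}{1228841463}$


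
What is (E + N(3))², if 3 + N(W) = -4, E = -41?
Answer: 2304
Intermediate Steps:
N(W) = -7 (N(W) = -3 - 4 = -7)
(E + N(3))² = (-41 - 7)² = (-48)² = 2304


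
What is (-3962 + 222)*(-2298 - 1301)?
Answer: 13460260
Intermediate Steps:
(-3962 + 222)*(-2298 - 1301) = -3740*(-3599) = 13460260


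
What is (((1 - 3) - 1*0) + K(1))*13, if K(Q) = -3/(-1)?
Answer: 13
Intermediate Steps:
K(Q) = 3 (K(Q) = -3*(-1) = 3)
(((1 - 3) - 1*0) + K(1))*13 = (((1 - 3) - 1*0) + 3)*13 = ((-2 + 0) + 3)*13 = (-2 + 3)*13 = 1*13 = 13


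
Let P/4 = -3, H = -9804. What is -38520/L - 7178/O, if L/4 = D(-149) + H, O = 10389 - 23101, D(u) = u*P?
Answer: 3749071/2122904 ≈ 1.7660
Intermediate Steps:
P = -12 (P = 4*(-3) = -12)
D(u) = -12*u (D(u) = u*(-12) = -12*u)
O = -12712
L = -32064 (L = 4*(-12*(-149) - 9804) = 4*(1788 - 9804) = 4*(-8016) = -32064)
-38520/L - 7178/O = -38520/(-32064) - 7178/(-12712) = -38520*(-1/32064) - 7178*(-1/12712) = 1605/1336 + 3589/6356 = 3749071/2122904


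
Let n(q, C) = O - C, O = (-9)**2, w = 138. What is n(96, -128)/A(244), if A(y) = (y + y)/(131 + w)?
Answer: 56221/488 ≈ 115.21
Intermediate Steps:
A(y) = 2*y/269 (A(y) = (y + y)/(131 + 138) = (2*y)/269 = (2*y)*(1/269) = 2*y/269)
O = 81
n(q, C) = 81 - C
n(96, -128)/A(244) = (81 - 1*(-128))/(((2/269)*244)) = (81 + 128)/(488/269) = 209*(269/488) = 56221/488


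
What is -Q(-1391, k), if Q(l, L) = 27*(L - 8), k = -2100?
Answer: 56916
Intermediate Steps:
Q(l, L) = -216 + 27*L (Q(l, L) = 27*(-8 + L) = -216 + 27*L)
-Q(-1391, k) = -(-216 + 27*(-2100)) = -(-216 - 56700) = -1*(-56916) = 56916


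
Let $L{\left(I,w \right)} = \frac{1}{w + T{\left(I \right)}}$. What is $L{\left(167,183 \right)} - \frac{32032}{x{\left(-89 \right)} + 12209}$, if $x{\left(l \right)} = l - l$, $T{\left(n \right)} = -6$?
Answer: $- \frac{5657455}{2160993} \approx -2.618$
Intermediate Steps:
$x{\left(l \right)} = 0$
$L{\left(I,w \right)} = \frac{1}{-6 + w}$ ($L{\left(I,w \right)} = \frac{1}{w - 6} = \frac{1}{-6 + w}$)
$L{\left(167,183 \right)} - \frac{32032}{x{\left(-89 \right)} + 12209} = \frac{1}{-6 + 183} - \frac{32032}{0 + 12209} = \frac{1}{177} - \frac{32032}{12209} = - \frac{5657455}{2160993}$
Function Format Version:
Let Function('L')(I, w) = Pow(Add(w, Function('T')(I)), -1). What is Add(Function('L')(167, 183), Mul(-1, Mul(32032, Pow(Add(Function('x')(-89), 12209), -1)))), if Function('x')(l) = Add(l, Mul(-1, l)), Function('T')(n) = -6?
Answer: Rational(-5657455, 2160993) ≈ -2.6180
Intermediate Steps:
Function('x')(l) = 0
Function('L')(I, w) = Pow(Add(-6, w), -1) (Function('L')(I, w) = Pow(Add(w, -6), -1) = Pow(Add(-6, w), -1))
Add(Function('L')(167, 183), Mul(-1, Mul(32032, Pow(Add(Function('x')(-89), 12209), -1)))) = Add(Pow(Add(-6, 183), -1), Mul(-1, Mul(32032, Pow(Add(0, 12209), -1)))) = Add(Pow(177, -1), Mul(-1, Mul(32032, Pow(12209, -1)))) = Add(Rational(1, 177), Mul(-1, Mul(32032, Rational(1, 12209)))) = Add(Rational(1, 177), Mul(-1, Rational(32032, 12209))) = Add(Rational(1, 177), Rational(-32032, 12209)) = Rational(-5657455, 2160993)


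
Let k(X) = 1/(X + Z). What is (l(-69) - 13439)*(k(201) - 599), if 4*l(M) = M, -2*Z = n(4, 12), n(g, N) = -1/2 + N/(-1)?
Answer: 26727718775/3316 ≈ 8.0602e+6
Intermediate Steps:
n(g, N) = -½ - N (n(g, N) = -1*½ + N*(-1) = -½ - N)
Z = 25/4 (Z = -(-½ - 1*12)/2 = -(-½ - 12)/2 = -½*(-25/2) = 25/4 ≈ 6.2500)
l(M) = M/4
k(X) = 1/(25/4 + X) (k(X) = 1/(X + 25/4) = 1/(25/4 + X))
(l(-69) - 13439)*(k(201) - 599) = ((¼)*(-69) - 13439)*(4/(25 + 4*201) - 599) = (-69/4 - 13439)*(4/(25 + 804) - 599) = -53825*(4/829 - 599)/4 = -53825/4*(-496567/829) = 26727718775/3316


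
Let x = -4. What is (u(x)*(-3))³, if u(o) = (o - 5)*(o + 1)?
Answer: -531441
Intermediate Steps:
u(o) = (1 + o)*(-5 + o) (u(o) = (-5 + o)*(1 + o) = (1 + o)*(-5 + o))
(u(x)*(-3))³ = ((-5 + (-4)² - 4*(-4))*(-3))³ = ((-5 + 16 + 16)*(-3))³ = (27*(-3))³ = (-81)³ = -531441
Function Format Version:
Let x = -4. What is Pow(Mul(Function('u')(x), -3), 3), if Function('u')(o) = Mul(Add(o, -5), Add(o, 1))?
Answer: -531441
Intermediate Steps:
Function('u')(o) = Mul(Add(1, o), Add(-5, o)) (Function('u')(o) = Mul(Add(-5, o), Add(1, o)) = Mul(Add(1, o), Add(-5, o)))
Pow(Mul(Function('u')(x), -3), 3) = Pow(Mul(Add(-5, Pow(-4, 2), Mul(-4, -4)), -3), 3) = Pow(Mul(Add(-5, 16, 16), -3), 3) = Pow(Mul(27, -3), 3) = Pow(-81, 3) = -531441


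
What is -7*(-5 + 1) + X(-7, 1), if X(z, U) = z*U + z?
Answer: 14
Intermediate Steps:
X(z, U) = z + U*z (X(z, U) = U*z + z = z + U*z)
-7*(-5 + 1) + X(-7, 1) = -7*(-5 + 1) - 7*(1 + 1) = -7*(-4) - 7*2 = -1*(-28) - 14 = 28 - 14 = 14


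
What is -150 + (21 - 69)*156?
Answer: -7638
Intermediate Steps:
-150 + (21 - 69)*156 = -150 - 48*156 = -150 - 7488 = -7638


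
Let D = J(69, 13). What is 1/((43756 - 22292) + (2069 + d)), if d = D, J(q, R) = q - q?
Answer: 1/23533 ≈ 4.2494e-5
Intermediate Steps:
J(q, R) = 0
D = 0
d = 0
1/((43756 - 22292) + (2069 + d)) = 1/((43756 - 22292) + (2069 + 0)) = 1/(21464 + 2069) = 1/23533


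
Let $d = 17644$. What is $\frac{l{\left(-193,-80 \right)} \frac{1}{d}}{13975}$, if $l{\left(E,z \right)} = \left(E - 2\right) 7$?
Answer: $- \frac{21}{3793460} \approx -5.5358 \cdot 10^{-6}$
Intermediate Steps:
$l{\left(E,z \right)} = -14 + 7 E$ ($l{\left(E,z \right)} = \left(-2 + E\right) 7 = -14 + 7 E$)
$\frac{l{\left(-193,-80 \right)} \frac{1}{d}}{13975} = \frac{\left(-14 + 7 \left(-193\right)\right) \frac{1}{17644}}{13975} = \left(-14 - 1351\right) \frac{1}{17644} \cdot \frac{1}{13975} = \left(-1365\right) \frac{1}{17644} \cdot \frac{1}{13975} = \left(- \frac{1365}{17644}\right) \frac{1}{13975} = - \frac{21}{3793460}$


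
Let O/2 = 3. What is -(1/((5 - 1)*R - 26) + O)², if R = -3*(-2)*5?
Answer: -319225/8836 ≈ -36.128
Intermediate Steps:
O = 6 (O = 2*3 = 6)
R = 30 (R = 6*5 = 30)
-(1/((5 - 1)*R - 26) + O)² = -(1/((5 - 1)*30 - 26) + 6)² = -(1/(4*30 - 26) + 6)² = -(1/(120 - 26) + 6)² = -(1/94 + 6)² = -(565/94)² = -1*319225/8836 = -319225/8836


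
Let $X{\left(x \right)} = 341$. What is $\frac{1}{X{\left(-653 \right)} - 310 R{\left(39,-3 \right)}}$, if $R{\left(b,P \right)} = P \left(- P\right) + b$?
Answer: $- \frac{1}{8959} \approx -0.00011162$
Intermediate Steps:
$R{\left(b,P \right)} = b - P^{2}$ ($R{\left(b,P \right)} = - P^{2} + b = b - P^{2}$)
$\frac{1}{X{\left(-653 \right)} - 310 R{\left(39,-3 \right)}} = \frac{1}{341 - 310 \left(39 - \left(-3\right)^{2}\right)} = \frac{1}{341 - 310 \left(39 - 9\right)} = \frac{1}{341 - 9300} = \frac{1}{-8959} = - \frac{1}{8959}$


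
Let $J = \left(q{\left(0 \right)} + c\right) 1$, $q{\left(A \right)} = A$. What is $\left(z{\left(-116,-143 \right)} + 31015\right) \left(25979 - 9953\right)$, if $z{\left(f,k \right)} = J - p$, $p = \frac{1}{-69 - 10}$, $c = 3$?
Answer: $\frac{39270478998}{79} \approx 4.9709 \cdot 10^{8}$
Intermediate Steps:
$J = 3$ ($J = \left(0 + 3\right) 1 = 3 \cdot 1 = 3$)
$p = - \frac{1}{79}$ ($p = \frac{1}{-79} = - \frac{1}{79} \approx -0.012658$)
$z{\left(f,k \right)} = \frac{238}{79}$ ($z{\left(f,k \right)} = 3 - - \frac{1}{79} = 3 + \frac{1}{79} = \frac{238}{79}$)
$\left(z{\left(-116,-143 \right)} + 31015\right) \left(25979 - 9953\right) = \left(\frac{238}{79} + 31015\right) \left(25979 - 9953\right) = \frac{2450423}{79} \cdot 16026 = \frac{39270478998}{79}$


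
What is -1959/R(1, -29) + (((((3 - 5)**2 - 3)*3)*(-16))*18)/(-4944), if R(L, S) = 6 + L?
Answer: -201651/721 ≈ -279.68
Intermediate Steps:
-1959/R(1, -29) + (((((3 - 5)**2 - 3)*3)*(-16))*18)/(-4944) = -1959/(6 + 1) + (((((3 - 5)**2 - 3)*3)*(-16))*18)/(-4944) = -1959/7 + (((((-2)**2 - 3)*3)*(-16))*18)*(-1/4944) = -1959*1/7 + ((((4 - 3)*3)*(-16))*18)*(-1/4944) = -1959/7 + (((1*3)*(-16))*18)*(-1/4944) = -1959/7 + ((3*(-16))*18)*(-1/4944) = -1959/7 - 48*18*(-1/4944) = -1959/7 - 864*(-1/4944) = -1959/7 + 18/103 = -201651/721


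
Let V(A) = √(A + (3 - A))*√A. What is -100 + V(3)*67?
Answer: 101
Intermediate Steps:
V(A) = √3*√A
-100 + V(3)*67 = -100 + (√3*√3)*67 = -100 + 3*67 = -100 + 201 = 101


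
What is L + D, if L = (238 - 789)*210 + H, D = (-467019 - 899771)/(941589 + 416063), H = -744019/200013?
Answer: -15711054149759809/135774024738 ≈ -1.1571e+5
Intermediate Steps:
H = -744019/200013 (H = -744019*1/200013 = -744019/200013 ≈ -3.7199)
D = -683395/678826 (D = -1366790/1357652 = -1366790*1/1357652 = -683395/678826 ≈ -1.0067)
L = -23144248249/200013 (L = (238 - 789)*210 - 744019/200013 = -551*210 - 744019/200013 = -115710 - 744019/200013 = -23144248249/200013 ≈ -1.1571e+5)
L + D = -23144248249/200013 - 683395/678826 = -15711054149759809/135774024738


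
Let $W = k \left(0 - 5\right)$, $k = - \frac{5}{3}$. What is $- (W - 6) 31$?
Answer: $- \frac{217}{3} \approx -72.333$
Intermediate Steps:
$k = - \frac{5}{3}$ ($k = \left(-5\right) \frac{1}{3} = - \frac{5}{3} \approx -1.6667$)
$W = \frac{25}{3}$ ($W = - \frac{5 \left(0 - 5\right)}{3} = \left(- \frac{5}{3}\right) \left(-5\right) = \frac{25}{3} \approx 8.3333$)
$- (W - 6) 31 = - (\frac{25}{3} - 6) 31 = \left(-1\right) \frac{7}{3} \cdot 31 = \left(- \frac{7}{3}\right) 31 = - \frac{217}{3}$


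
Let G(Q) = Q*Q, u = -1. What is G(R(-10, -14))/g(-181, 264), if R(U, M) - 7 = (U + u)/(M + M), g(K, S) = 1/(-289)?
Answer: -12383361/784 ≈ -15795.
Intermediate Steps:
g(K, S) = -1/289
R(U, M) = 7 + (-1 + U)/(2*M) (R(U, M) = 7 + (U - 1)/(M + M) = 7 + (-1 + U)/((2*M)) = 7 + (-1 + U)*(1/(2*M)) = 7 + (-1 + U)/(2*M))
G(Q) = Q²
G(R(-10, -14))/g(-181, 264) = ((½)*(-1 - 10 + 14*(-14))/(-14))²/(-1/289) = ((½)*(-1/14)*(-1 - 10 - 196))²*(-289) = ((½)*(-1/14)*(-207))²*(-289) = (207/28)²*(-289) = (42849/784)*(-289) = -12383361/784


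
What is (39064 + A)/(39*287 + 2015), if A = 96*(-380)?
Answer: 323/1651 ≈ 0.19564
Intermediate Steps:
A = -36480
(39064 + A)/(39*287 + 2015) = (39064 - 36480)/(39*287 + 2015) = 2584/(11193 + 2015) = 2584/13208 = 2584*(1/13208) = 323/1651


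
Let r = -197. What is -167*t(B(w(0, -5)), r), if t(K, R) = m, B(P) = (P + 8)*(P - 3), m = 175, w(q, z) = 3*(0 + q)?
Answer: -29225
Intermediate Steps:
w(q, z) = 3*q
B(P) = (-3 + P)*(8 + P) (B(P) = (8 + P)*(-3 + P) = (-3 + P)*(8 + P))
t(K, R) = 175
-167*t(B(w(0, -5)), r) = -167*175 = -29225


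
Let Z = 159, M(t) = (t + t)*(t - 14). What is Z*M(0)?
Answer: 0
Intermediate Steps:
M(t) = 2*t*(-14 + t) (M(t) = (2*t)*(-14 + t) = 2*t*(-14 + t))
Z*M(0) = 159*(2*0*(-14 + 0)) = 159*(2*0*(-14)) = 159*0 = 0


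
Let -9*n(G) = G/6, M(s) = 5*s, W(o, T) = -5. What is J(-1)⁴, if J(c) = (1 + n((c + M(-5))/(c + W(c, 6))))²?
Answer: 242935032749128801/474373168346071296 ≈ 0.51212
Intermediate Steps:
n(G) = -G/54 (n(G) = -G/(9*6) = -G/54)
J(c) = (1 - (-25 + c)/(54*(-5 + c)))² (J(c) = (1 - (c + 5*(-5))/(54*(c - 5)))² = (1 - (c - 25)/(54*(-5 + c)))² = (1 - (-25 + c)/(54*(-5 + c)))²)
J(-1)⁴ = ((245 - 53*(-1))²/(2916*(-5 - 1)²))⁴ = ((1/2916)*(245 + 53)²/(-6)²)⁴ = ((1/2916)*(1/36)*298²)⁴ = ((1/2916)*(1/36)*88804)⁴ = (22201/26244)⁴ = 242935032749128801/474373168346071296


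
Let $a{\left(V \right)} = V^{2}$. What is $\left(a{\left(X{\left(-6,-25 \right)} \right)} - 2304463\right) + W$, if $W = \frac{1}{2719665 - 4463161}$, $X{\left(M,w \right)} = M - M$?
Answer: $- \frac{4017822022649}{1743496} \approx -2.3045 \cdot 10^{6}$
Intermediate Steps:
$X{\left(M,w \right)} = 0$
$W = - \frac{1}{1743496}$ ($W = \frac{1}{-1743496} = - \frac{1}{1743496} \approx -5.7356 \cdot 10^{-7}$)
$\left(a{\left(X{\left(-6,-25 \right)} \right)} - 2304463\right) + W = \left(0^{2} - 2304463\right) - \frac{1}{1743496} = \left(0 - 2304463\right) - \frac{1}{1743496} = -2304463 - \frac{1}{1743496} = - \frac{4017822022649}{1743496}$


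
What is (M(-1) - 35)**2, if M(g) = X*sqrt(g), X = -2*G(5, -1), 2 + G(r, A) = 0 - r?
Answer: 1029 - 980*I ≈ 1029.0 - 980.0*I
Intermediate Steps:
G(r, A) = -2 - r (G(r, A) = -2 + (0 - r) = -2 - r)
X = 14 (X = -2*(-2 - 1*5) = -2*(-2 - 5) = -2*(-7) = 14)
M(g) = 14*sqrt(g)
(M(-1) - 35)**2 = (14*sqrt(-1) - 35)**2 = (14*I - 35)**2 = (-35 + 14*I)**2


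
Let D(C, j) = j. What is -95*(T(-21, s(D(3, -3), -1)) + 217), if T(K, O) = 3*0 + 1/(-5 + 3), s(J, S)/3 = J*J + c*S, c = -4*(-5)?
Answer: -41135/2 ≈ -20568.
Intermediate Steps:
c = 20
s(J, S) = 3*J**2 + 60*S (s(J, S) = 3*(J*J + 20*S) = 3*(J**2 + 20*S) = 3*J**2 + 60*S)
T(K, O) = -1/2 (T(K, O) = 0 + 1/(-2) = 0 - 1/2 = -1/2)
-95*(T(-21, s(D(3, -3), -1)) + 217) = -95*(-1/2 + 217) = -95*433/2 = -41135/2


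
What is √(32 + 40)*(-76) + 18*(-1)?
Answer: -18 - 456*√2 ≈ -662.88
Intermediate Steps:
√(32 + 40)*(-76) + 18*(-1) = √72*(-76) - 18 = (6*√2)*(-76) - 18 = -456*√2 - 18 = -18 - 456*√2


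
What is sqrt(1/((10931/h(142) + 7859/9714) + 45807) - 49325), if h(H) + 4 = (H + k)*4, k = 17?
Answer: I*sqrt(975987809771318982900883829)/140665841879 ≈ 222.09*I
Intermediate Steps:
h(H) = 64 + 4*H (h(H) = -4 + (H + 17)*4 = -4 + (17 + H)*4 = -4 + (68 + 4*H) = 64 + 4*H)
sqrt(1/((10931/h(142) + 7859/9714) + 45807) - 49325) = sqrt(1/((10931/(64 + 4*142) + 7859/9714) + 45807) - 49325) = sqrt(1/((10931/(64 + 568) + 7859*(1/9714)) + 45807) - 49325) = sqrt(1/((10931/632 + 7859/9714) + 45807) - 49325) = sqrt(1/(55575311/3069624 + 45807) - 49325) = sqrt(1/(140665841879/3069624) - 49325) = sqrt(3069624/140665841879 - 49325) = sqrt(-6938342647612051/140665841879) = I*sqrt(975987809771318982900883829)/140665841879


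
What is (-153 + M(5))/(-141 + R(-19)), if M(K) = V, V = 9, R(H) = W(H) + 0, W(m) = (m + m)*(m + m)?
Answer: -144/1303 ≈ -0.11051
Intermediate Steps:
W(m) = 4*m² (W(m) = (2*m)*(2*m) = 4*m²)
R(H) = 4*H² (R(H) = 4*H² + 0 = 4*H²)
M(K) = 9
(-153 + M(5))/(-141 + R(-19)) = (-153 + 9)/(-141 + 4*(-19)²) = -144/(-141 + 4*361) = -144/(-141 + 1444) = -144/1303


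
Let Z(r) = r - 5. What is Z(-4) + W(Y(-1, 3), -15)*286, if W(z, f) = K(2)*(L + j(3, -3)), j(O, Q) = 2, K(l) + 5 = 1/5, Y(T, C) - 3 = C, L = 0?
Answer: -13773/5 ≈ -2754.6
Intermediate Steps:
Z(r) = -5 + r
Y(T, C) = 3 + C
K(l) = -24/5 (K(l) = -5 + 1/5 = -5 + 1*(⅕) = -5 + ⅕ = -24/5)
W(z, f) = -48/5 (W(z, f) = -24*(0 + 2)/5 = -24/5*2 = -48/5)
Z(-4) + W(Y(-1, 3), -15)*286 = (-5 - 4) - 48/5*286 = -9 - 13728/5 = -13773/5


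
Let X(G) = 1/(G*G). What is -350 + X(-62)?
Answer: -1345399/3844 ≈ -350.00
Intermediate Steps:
X(G) = G⁻² (X(G) = 1/(G²) = G⁻²)
-350 + X(-62) = -350 + (-62)⁻² = -350 + 1/3844 = -1345399/3844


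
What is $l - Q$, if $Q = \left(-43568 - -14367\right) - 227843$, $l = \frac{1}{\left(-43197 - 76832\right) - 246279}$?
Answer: $\frac{94157273551}{366308} \approx 2.5704 \cdot 10^{5}$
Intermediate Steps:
$l = - \frac{1}{366308}$ ($l = \frac{1}{-120029 - 246279} = \frac{1}{-366308} = - \frac{1}{366308} \approx -2.7299 \cdot 10^{-6}$)
$Q = -257044$ ($Q = \left(-43568 + 14367\right) - 227843 = -29201 - 227843 = -257044$)
$l - Q = - \frac{1}{366308} - -257044 = - \frac{1}{366308} + 257044 = \frac{94157273551}{366308}$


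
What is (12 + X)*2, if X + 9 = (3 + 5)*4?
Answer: 70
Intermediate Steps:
X = 23 (X = -9 + (3 + 5)*4 = -9 + 8*4 = -9 + 32 = 23)
(12 + X)*2 = (12 + 23)*2 = 35*2 = 70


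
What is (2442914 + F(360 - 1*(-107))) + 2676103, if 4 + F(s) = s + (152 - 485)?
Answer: 5119147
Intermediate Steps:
F(s) = -337 + s (F(s) = -4 + (s + (152 - 485)) = -4 + (s - 333) = -4 + (-333 + s) = -337 + s)
(2442914 + F(360 - 1*(-107))) + 2676103 = (2442914 + (-337 + (360 - 1*(-107)))) + 2676103 = (2442914 + (-337 + (360 + 107))) + 2676103 = (2442914 + (-337 + 467)) + 2676103 = (2442914 + 130) + 2676103 = 2443044 + 2676103 = 5119147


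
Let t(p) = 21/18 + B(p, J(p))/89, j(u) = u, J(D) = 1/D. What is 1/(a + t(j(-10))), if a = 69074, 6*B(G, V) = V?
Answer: 5340/368861389 ≈ 1.4477e-5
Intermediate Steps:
B(G, V) = V/6
t(p) = 7/6 + 1/(534*p) (t(p) = 21/18 + (1/(6*p))/89 = 21*(1/18) + (1/(6*p))*(1/89) = 7/6 + 1/(534*p))
1/(a + t(j(-10))) = 1/(69074 + (1/534)*(1 + 623*(-10))/(-10)) = 1/(69074 + (1/534)*(-⅒)*(1 - 6230)) = 1/(69074 + (1/534)*(-⅒)*(-6229)) = 1/(69074 + 6229/5340) = 1/(368861389/5340) = 5340/368861389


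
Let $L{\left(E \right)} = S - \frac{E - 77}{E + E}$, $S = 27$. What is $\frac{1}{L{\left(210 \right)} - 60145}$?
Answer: $- \frac{60}{3607099} \approx -1.6634 \cdot 10^{-5}$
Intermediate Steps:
$L{\left(E \right)} = 27 - \frac{-77 + E}{2 E}$ ($L{\left(E \right)} = 27 - \frac{E - 77}{E + E} = 27 - \frac{-77 + E}{2 E}$)
$\frac{1}{L{\left(210 \right)} - 60145} = \frac{1}{\frac{77 + 53 \cdot 210}{2 \cdot 210} - 60145} = \frac{1}{\frac{1}{2} \cdot \frac{1}{210} \left(77 + 11130\right) - 60145} = \frac{1}{\frac{1}{2} \cdot \frac{1}{210} \cdot 11207 - 60145} = \frac{1}{\frac{1601}{60} - 60145} = \frac{1}{- \frac{3607099}{60}} = - \frac{60}{3607099}$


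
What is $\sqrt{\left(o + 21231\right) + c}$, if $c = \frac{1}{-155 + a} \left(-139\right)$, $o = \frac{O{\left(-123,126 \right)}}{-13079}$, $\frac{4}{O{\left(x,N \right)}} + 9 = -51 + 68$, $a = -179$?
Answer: $\frac{\sqrt{101288696997684570}}{2184193} \approx 145.71$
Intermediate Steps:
$O{\left(x,N \right)} = \frac{1}{2}$ ($O{\left(x,N \right)} = \frac{4}{-9 + \left(-51 + 68\right)} = \frac{4}{-9 + 17} = \frac{4}{8} = 4 \cdot \frac{1}{8} = \frac{1}{2}$)
$o = - \frac{1}{26158}$ ($o = \frac{1}{2 \left(-13079\right)} = \frac{1}{2} \left(- \frac{1}{13079}\right) = - \frac{1}{26158} \approx -3.8229 \cdot 10^{-5}$)
$c = \frac{139}{334}$ ($c = \frac{1}{-155 - 179} \left(-139\right) = \frac{1}{-334} \left(-139\right) = \left(- \frac{1}{334}\right) \left(-139\right) = \frac{139}{334} \approx 0.41617$)
$\sqrt{\left(o + 21231\right) + c} = \sqrt{\left(- \frac{1}{26158} + 21231\right) + \frac{139}{334}} = \sqrt{\frac{555360497}{26158} + \frac{139}{334}} = \sqrt{\frac{46373510490}{2184193}} = \frac{\sqrt{101288696997684570}}{2184193}$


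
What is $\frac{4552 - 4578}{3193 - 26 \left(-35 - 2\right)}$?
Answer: $- \frac{26}{4155} \approx -0.0062575$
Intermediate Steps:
$\frac{4552 - 4578}{3193 - 26 \left(-35 - 2\right)} = - \frac{26}{3193 - -962} = - \frac{26}{3193 + 962} = - \frac{26}{4155}$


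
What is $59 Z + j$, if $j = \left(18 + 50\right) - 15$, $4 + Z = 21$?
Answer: $1056$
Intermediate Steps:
$Z = 17$ ($Z = -4 + 21 = 17$)
$j = 53$ ($j = 68 - 15 = 53$)
$59 Z + j = 59 \cdot 17 + 53 = 1003 + 53 = 1056$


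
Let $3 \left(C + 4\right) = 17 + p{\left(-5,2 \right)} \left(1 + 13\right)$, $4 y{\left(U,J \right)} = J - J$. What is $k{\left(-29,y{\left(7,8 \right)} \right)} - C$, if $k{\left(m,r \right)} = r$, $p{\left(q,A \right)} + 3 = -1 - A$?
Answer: $\frac{79}{3} \approx 26.333$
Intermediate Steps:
$p{\left(q,A \right)} = -4 - A$ ($p{\left(q,A \right)} = -3 - \left(1 + A\right) = -4 - A$)
$y{\left(U,J \right)} = 0$ ($y{\left(U,J \right)} = \frac{J - J}{4} = \frac{1}{4} \cdot 0 = 0$)
$C = - \frac{79}{3}$ ($C = -4 + \frac{17 + \left(-4 - 2\right) \left(1 + 13\right)}{3} = -4 + \frac{17 + \left(-4 - 2\right) 14}{3} = -4 + \frac{17 - 84}{3} = -4 + \frac{1}{3} \left(-67\right) = -4 - \frac{67}{3} = - \frac{79}{3} \approx -26.333$)
$k{\left(-29,y{\left(7,8 \right)} \right)} - C = 0 - - \frac{79}{3} = 0 + \frac{79}{3} = \frac{79}{3}$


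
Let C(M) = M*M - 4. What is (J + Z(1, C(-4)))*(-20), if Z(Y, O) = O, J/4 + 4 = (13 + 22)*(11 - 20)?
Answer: 25280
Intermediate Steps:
C(M) = -4 + M² (C(M) = M² - 4 = -4 + M²)
J = -1276 (J = -16 + 4*((13 + 22)*(11 - 20)) = -16 + 4*(35*(-9)) = -16 + 4*(-315) = -16 - 1260 = -1276)
(J + Z(1, C(-4)))*(-20) = (-1276 + (-4 + (-4)²))*(-20) = (-1276 + (-4 + 16))*(-20) = (-1276 + 12)*(-20) = -1264*(-20) = 25280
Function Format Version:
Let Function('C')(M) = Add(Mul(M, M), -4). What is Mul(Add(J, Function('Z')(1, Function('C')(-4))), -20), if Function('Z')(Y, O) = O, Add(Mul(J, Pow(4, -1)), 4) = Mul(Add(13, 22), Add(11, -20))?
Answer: 25280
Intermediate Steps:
Function('C')(M) = Add(-4, Pow(M, 2)) (Function('C')(M) = Add(Pow(M, 2), -4) = Add(-4, Pow(M, 2)))
J = -1276 (J = Add(-16, Mul(4, Mul(Add(13, 22), Add(11, -20)))) = Add(-16, Mul(4, Mul(35, -9))) = Add(-16, Mul(4, -315)) = Add(-16, -1260) = -1276)
Mul(Add(J, Function('Z')(1, Function('C')(-4))), -20) = Mul(Add(-1276, Add(-4, Pow(-4, 2))), -20) = Mul(Add(-1276, Add(-4, 16)), -20) = Mul(Add(-1276, 12), -20) = Mul(-1264, -20) = 25280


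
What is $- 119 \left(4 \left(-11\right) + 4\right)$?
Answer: $4760$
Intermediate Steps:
$- 119 \left(4 \left(-11\right) + 4\right) = - 119 \left(-44 + 4\right) = \left(-119\right) \left(-40\right) = 4760$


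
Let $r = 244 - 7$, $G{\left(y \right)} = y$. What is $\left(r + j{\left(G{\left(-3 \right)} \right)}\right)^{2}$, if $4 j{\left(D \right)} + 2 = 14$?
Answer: $57600$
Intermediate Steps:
$j{\left(D \right)} = 3$ ($j{\left(D \right)} = - \frac{1}{2} + \frac{1}{4} \cdot 14 = - \frac{1}{2} + \frac{7}{2} = 3$)
$r = 237$
$\left(r + j{\left(G{\left(-3 \right)} \right)}\right)^{2} = \left(237 + 3\right)^{2} = 240^{2} = 57600$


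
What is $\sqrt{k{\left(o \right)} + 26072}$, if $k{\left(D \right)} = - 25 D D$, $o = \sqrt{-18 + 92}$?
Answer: $\sqrt{24222} \approx 155.63$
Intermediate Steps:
$o = \sqrt{74} \approx 8.6023$
$k{\left(D \right)} = - 25 D^{2}$
$\sqrt{k{\left(o \right)} + 26072} = \sqrt{- 25 \left(\sqrt{74}\right)^{2} + 26072} = \sqrt{\left(-25\right) 74 + 26072} = \sqrt{-1850 + 26072} = \sqrt{24222}$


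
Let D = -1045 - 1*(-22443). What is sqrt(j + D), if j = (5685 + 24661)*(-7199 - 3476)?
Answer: 2*I*sqrt(80980538) ≈ 17998.0*I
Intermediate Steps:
D = 21398 (D = -1045 + 22443 = 21398)
j = -323943550 (j = 30346*(-10675) = -323943550)
sqrt(j + D) = sqrt(-323943550 + 21398) = sqrt(-323922152) = 2*I*sqrt(80980538)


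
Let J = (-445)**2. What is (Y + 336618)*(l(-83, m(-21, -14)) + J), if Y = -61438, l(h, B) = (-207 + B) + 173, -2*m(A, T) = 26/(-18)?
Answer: 490350259090/9 ≈ 5.4483e+10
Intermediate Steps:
m(A, T) = 13/18 (m(A, T) = -13/(-18) = -13*(-1)/18 = -1/2*(-13/9) = 13/18)
l(h, B) = -34 + B
J = 198025
(Y + 336618)*(l(-83, m(-21, -14)) + J) = (-61438 + 336618)*((-34 + 13/18) + 198025) = 275180*(-599/18 + 198025) = 275180*(3563851/18) = 490350259090/9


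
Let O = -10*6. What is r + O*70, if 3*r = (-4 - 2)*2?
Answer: -4204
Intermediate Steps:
O = -60
r = -4 (r = ((-4 - 2)*2)/3 = (-6*2)/3 = (⅓)*(-12) = -4)
r + O*70 = -4 - 60*70 = -4 - 4200 = -4204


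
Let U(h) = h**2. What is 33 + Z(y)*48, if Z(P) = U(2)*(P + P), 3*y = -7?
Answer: -863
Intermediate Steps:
y = -7/3 (y = (1/3)*(-7) = -7/3 ≈ -2.3333)
Z(P) = 8*P (Z(P) = 2**2*(P + P) = 4*(2*P) = 8*P)
33 + Z(y)*48 = 33 + (8*(-7/3))*48 = 33 - 56/3*48 = 33 - 896 = -863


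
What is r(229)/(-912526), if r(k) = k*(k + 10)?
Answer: -54731/912526 ≈ -0.059977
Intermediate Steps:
r(k) = k*(10 + k)
r(229)/(-912526) = (229*(10 + 229))/(-912526) = (229*239)*(-1/912526) = 54731*(-1/912526) = -54731/912526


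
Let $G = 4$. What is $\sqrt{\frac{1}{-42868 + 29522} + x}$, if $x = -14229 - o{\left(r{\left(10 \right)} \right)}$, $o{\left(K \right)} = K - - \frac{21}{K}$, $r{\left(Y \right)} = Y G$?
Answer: $\frac{i \sqrt{254162667570090}}{133460} \approx 119.46 i$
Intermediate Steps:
$r{\left(Y \right)} = 4 Y$ ($r{\left(Y \right)} = Y 4 = 4 Y$)
$o{\left(K \right)} = K + \frac{21}{K}$
$x = - \frac{570781}{40}$ ($x = -14229 - \left(4 \cdot 10 + \frac{21}{4 \cdot 10}\right) = -14229 - \left(40 + \frac{21}{40}\right) = -14229 - \frac{1621}{40} = - \frac{570781}{40} \approx -14270.0$)
$\sqrt{\frac{1}{-42868 + 29522} + x} = \sqrt{\frac{1}{-42868 + 29522} - \frac{570781}{40}} = \sqrt{\frac{1}{-13346} - \frac{570781}{40}} = \sqrt{- \frac{1}{13346} - \frac{570781}{40}} = \sqrt{- \frac{3808821633}{266920}} = \frac{i \sqrt{254162667570090}}{133460}$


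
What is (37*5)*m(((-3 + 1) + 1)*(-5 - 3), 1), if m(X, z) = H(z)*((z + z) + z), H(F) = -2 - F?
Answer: -1665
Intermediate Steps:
m(X, z) = 3*z*(-2 - z) (m(X, z) = (-2 - z)*((z + z) + z) = (-2 - z)*(2*z + z) = (-2 - z)*(3*z) = 3*z*(-2 - z))
(37*5)*m(((-3 + 1) + 1)*(-5 - 3), 1) = (37*5)*(-3*1*(2 + 1)) = 185*(-3*1*3) = 185*(-9) = -1665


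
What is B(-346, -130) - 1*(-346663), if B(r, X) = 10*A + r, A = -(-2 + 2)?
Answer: 346317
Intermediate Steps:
A = 0 (A = -1*0 = 0)
B(r, X) = r (B(r, X) = 10*0 + r = 0 + r = r)
B(-346, -130) - 1*(-346663) = -346 - 1*(-346663) = -346 + 346663 = 346317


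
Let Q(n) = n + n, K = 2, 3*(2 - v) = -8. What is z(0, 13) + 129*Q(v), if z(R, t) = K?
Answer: 1206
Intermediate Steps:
v = 14/3 (v = 2 - ⅓*(-8) = 2 + 8/3 = 14/3 ≈ 4.6667)
z(R, t) = 2
Q(n) = 2*n
z(0, 13) + 129*Q(v) = 2 + 129*(2*(14/3)) = 2 + 129*(28/3) = 2 + 1204 = 1206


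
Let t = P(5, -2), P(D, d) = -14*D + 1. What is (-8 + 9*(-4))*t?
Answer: 3036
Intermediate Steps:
P(D, d) = 1 - 14*D
t = -69 (t = 1 - 14*5 = 1 - 70 = -69)
(-8 + 9*(-4))*t = (-8 + 9*(-4))*(-69) = (-8 - 36)*(-69) = -44*(-69) = 3036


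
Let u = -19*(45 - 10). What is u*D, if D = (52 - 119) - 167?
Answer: 155610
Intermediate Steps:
D = -234 (D = -67 - 167 = -234)
u = -665 (u = -19*35 = -665)
u*D = -665*(-234) = 155610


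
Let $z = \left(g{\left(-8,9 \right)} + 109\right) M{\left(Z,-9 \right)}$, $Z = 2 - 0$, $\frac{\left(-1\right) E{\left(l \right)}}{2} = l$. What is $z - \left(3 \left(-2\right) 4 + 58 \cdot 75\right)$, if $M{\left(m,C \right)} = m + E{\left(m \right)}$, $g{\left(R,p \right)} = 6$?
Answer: $-4556$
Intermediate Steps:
$E{\left(l \right)} = - 2 l$
$Z = 2$ ($Z = 2 + 0 = 2$)
$M{\left(m,C \right)} = - m$ ($M{\left(m,C \right)} = m - 2 m = - m$)
$z = -230$ ($z = \left(6 + 109\right) \left(\left(-1\right) 2\right) = 115 \left(-2\right) = -230$)
$z - \left(3 \left(-2\right) 4 + 58 \cdot 75\right) = -230 - \left(3 \left(-2\right) 4 + 58 \cdot 75\right) = -230 - \left(\left(-6\right) 4 + 4350\right) = -230 - \left(-24 + 4350\right) = -230 - 4326 = -4556$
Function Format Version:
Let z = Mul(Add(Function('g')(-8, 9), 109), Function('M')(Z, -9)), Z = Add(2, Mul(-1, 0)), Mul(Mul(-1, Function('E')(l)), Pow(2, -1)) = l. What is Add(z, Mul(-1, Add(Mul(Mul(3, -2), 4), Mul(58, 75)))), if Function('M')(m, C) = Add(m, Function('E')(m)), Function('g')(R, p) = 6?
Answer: -4556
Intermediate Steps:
Function('E')(l) = Mul(-2, l)
Z = 2 (Z = Add(2, 0) = 2)
Function('M')(m, C) = Mul(-1, m) (Function('M')(m, C) = Add(m, Mul(-2, m)) = Mul(-1, m))
z = -230 (z = Mul(Add(6, 109), Mul(-1, 2)) = Mul(115, -2) = -230)
Add(z, Mul(-1, Add(Mul(Mul(3, -2), 4), Mul(58, 75)))) = Add(-230, Mul(-1, Add(Mul(Mul(3, -2), 4), Mul(58, 75)))) = Add(-230, Mul(-1, Add(Mul(-6, 4), 4350))) = Add(-230, Mul(-1, Add(-24, 4350))) = Add(-230, Mul(-1, 4326)) = Add(-230, -4326) = -4556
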